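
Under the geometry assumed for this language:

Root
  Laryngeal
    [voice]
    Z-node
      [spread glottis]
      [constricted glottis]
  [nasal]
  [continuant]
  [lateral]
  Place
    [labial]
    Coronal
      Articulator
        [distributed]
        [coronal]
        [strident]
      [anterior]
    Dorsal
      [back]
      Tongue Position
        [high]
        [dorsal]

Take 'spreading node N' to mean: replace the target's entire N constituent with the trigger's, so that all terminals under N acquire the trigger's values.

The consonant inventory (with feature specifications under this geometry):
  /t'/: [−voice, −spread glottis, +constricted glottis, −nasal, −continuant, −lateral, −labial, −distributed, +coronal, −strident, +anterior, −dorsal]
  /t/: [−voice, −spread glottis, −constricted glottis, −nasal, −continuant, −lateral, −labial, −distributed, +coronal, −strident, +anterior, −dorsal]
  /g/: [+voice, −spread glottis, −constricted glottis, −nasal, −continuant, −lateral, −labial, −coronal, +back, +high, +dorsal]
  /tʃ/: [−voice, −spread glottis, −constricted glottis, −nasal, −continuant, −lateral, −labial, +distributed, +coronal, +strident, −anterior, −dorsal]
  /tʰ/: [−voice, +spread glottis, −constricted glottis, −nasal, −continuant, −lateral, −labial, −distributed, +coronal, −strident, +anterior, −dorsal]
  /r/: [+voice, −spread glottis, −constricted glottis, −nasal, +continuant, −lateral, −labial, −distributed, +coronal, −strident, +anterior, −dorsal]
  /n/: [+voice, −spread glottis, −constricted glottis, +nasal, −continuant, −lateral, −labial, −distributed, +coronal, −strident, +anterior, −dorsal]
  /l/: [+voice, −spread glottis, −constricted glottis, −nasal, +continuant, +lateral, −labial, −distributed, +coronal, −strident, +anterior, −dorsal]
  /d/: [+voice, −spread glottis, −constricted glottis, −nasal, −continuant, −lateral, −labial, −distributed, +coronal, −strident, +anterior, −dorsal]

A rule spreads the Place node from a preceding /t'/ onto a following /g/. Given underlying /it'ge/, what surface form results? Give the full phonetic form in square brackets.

Place immediately or transitively dominates [labial], [distributed], [coronal], [strident], [anterior], [back], [high], [dorsal].
The target acquires /t'/'s values for everything under Place — [−labial], [−distributed], [+coronal], [−strident], [+anterior], [−dorsal] — while keeping its own [voice], [spread glottis], [constricted glottis], ….
Among the inventory, only /d/ has exactly this specification, giving the surface form [it'de].

[it'de]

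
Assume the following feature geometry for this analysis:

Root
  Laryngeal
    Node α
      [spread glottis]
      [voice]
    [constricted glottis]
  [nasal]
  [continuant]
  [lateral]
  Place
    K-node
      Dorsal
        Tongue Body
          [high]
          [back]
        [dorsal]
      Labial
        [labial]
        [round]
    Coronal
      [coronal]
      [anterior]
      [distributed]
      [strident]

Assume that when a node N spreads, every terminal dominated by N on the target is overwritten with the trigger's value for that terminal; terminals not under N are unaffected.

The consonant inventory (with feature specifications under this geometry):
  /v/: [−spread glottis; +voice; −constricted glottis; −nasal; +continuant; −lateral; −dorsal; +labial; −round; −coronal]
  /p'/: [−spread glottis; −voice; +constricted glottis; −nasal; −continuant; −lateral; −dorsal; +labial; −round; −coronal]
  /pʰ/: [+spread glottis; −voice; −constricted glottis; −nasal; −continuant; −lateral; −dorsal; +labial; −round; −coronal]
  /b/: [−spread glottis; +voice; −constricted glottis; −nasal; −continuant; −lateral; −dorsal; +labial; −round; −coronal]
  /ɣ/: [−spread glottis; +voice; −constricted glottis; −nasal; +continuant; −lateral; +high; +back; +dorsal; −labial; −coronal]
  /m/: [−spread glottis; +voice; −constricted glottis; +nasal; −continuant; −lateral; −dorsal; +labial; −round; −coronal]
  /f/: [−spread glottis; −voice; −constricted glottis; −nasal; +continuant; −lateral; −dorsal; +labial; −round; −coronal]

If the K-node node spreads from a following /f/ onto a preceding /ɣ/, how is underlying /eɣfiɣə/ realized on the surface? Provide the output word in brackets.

The K-node node dominates the terminals [high], [back], [dorsal], [labial], [round].
Spreading K-node from /f/ onto /ɣ/ replaces those values with /f/'s: [−dorsal], [+labial], [−round]. Features outside K-node ([spread glottis], [voice], [constricted glottis], …) stay as in /ɣ/.
The resulting bundle matches /v/ in the inventory; substituting it for /ɣ/ gives [evfiɣə].

[evfiɣə]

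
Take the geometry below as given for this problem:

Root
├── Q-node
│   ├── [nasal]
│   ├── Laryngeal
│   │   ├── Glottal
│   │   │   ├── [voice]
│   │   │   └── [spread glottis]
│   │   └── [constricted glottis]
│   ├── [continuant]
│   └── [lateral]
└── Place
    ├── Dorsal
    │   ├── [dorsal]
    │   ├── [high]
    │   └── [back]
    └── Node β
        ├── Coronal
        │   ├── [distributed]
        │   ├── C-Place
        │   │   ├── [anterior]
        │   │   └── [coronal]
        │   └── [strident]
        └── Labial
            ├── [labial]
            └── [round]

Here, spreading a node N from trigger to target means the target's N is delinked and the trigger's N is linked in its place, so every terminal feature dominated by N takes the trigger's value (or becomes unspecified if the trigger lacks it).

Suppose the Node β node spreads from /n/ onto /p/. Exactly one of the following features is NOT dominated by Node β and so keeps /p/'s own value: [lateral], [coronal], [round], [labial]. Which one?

Under this geometry, Node β contains [distributed], [anterior], [coronal], [strident], [labial], [round].
Spreading Node β replaces [round], [labial], [coronal] with the trigger's values, since each sits inside the Node β constituent.
But [lateral] is a dependent of Q-node, outside Node β; it is therefore untouched by the spreading.

[lateral]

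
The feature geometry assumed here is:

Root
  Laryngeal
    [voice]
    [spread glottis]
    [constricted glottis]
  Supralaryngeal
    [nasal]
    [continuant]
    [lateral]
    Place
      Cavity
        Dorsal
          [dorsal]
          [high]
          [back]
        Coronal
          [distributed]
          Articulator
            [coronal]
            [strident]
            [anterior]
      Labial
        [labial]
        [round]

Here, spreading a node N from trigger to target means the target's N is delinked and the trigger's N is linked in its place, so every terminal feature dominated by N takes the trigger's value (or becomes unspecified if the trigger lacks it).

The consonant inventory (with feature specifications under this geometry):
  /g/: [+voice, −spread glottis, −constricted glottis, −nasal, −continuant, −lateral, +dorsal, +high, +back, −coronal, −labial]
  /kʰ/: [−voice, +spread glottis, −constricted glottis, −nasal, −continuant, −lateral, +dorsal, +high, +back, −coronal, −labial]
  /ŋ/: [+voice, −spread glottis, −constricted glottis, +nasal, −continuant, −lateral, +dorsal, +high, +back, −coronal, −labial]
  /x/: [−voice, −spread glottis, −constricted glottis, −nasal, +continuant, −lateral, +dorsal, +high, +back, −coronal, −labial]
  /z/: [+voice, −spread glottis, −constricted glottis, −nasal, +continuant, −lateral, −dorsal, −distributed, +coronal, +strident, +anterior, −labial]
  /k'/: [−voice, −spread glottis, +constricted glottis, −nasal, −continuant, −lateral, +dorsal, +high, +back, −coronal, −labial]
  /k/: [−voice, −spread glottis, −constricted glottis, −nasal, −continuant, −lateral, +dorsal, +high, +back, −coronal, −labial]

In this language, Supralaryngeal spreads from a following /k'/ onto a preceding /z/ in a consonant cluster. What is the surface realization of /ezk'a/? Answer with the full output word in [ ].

[egk'a]

The Supralaryngeal node dominates the terminals [nasal], [continuant], [lateral], [dorsal], [high], [back], [distributed], [coronal], [strident], [anterior], [labial], [round].
The target acquires /k'/'s values for everything under Supralaryngeal — [−nasal], [−continuant], [−lateral], [+dorsal], [+high], [+back], [−coronal], [−labial] — while keeping its own [voice], [spread glottis], [constricted glottis].
This feature bundle is that of [g], so /ezk'a/ surfaces as [egk'a].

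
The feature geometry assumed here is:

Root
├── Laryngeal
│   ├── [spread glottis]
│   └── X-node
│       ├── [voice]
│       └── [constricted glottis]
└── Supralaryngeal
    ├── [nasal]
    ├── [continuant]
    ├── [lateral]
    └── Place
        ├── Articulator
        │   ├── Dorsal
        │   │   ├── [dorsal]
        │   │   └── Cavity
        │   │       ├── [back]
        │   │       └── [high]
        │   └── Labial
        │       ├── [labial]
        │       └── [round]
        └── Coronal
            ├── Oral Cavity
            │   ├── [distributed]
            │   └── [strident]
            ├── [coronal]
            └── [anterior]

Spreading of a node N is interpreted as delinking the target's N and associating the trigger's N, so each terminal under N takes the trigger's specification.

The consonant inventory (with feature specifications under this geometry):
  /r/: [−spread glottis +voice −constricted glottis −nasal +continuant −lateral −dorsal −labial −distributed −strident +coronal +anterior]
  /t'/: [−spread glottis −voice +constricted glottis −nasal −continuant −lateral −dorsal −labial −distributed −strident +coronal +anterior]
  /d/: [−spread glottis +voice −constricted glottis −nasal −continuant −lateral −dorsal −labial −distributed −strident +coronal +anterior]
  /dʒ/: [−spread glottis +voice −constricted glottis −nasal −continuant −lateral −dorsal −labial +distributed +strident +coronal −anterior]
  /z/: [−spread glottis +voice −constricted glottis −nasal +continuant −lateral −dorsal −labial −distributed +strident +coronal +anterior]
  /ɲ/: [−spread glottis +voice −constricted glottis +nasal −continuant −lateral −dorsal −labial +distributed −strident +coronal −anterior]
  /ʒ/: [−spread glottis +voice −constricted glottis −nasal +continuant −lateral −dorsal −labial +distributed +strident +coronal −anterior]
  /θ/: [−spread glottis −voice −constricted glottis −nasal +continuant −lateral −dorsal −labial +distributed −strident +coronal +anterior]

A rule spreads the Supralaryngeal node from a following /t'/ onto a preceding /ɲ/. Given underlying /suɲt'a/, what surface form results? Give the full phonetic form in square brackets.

[sudt'a]

The Supralaryngeal node dominates the terminals [nasal], [continuant], [lateral], [dorsal], [back], [high], [labial], [round], [distributed], [strident], [coronal], [anterior].
The target acquires /t'/'s values for everything under Supralaryngeal — [−nasal], [−continuant], [−lateral], [−dorsal], [−labial], [−distributed], [−strident], [+coronal], [+anterior] — while keeping its own [spread glottis], [voice], [constricted glottis].
Among the inventory, only /d/ has exactly this specification, giving the surface form [sudt'a].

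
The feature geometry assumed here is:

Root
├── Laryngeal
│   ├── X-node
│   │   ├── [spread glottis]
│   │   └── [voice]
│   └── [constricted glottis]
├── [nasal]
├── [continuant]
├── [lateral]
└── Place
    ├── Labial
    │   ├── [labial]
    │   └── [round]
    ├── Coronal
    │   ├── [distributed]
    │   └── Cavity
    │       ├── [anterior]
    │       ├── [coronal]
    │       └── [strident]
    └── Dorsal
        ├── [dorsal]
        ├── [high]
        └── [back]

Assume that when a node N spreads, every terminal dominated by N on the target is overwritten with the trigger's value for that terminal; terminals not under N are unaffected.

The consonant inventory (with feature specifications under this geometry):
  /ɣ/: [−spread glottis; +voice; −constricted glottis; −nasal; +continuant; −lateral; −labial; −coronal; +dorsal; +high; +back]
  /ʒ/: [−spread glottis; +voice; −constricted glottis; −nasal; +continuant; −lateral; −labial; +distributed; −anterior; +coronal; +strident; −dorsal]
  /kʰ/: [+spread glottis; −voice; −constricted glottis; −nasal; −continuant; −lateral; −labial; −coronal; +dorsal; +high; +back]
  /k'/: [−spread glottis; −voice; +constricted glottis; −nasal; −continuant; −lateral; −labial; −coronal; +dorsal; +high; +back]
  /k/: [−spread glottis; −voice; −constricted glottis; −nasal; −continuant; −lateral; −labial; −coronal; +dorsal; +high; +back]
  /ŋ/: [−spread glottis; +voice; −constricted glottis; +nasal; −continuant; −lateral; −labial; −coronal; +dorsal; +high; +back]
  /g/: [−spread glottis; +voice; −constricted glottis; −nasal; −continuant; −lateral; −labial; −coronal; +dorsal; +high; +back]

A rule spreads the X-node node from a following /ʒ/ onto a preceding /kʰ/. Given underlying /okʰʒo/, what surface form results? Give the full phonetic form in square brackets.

[ogʒo]

The X-node node dominates the terminals [spread glottis], [voice].
Spreading X-node from /ʒ/ onto /kʰ/ replaces those values with /ʒ/'s: [−spread glottis], [+voice]. Features outside X-node ([constricted glottis], [nasal], [continuant], …) stay as in /kʰ/.
This feature bundle is that of [g], so /okʰʒo/ surfaces as [ogʒo].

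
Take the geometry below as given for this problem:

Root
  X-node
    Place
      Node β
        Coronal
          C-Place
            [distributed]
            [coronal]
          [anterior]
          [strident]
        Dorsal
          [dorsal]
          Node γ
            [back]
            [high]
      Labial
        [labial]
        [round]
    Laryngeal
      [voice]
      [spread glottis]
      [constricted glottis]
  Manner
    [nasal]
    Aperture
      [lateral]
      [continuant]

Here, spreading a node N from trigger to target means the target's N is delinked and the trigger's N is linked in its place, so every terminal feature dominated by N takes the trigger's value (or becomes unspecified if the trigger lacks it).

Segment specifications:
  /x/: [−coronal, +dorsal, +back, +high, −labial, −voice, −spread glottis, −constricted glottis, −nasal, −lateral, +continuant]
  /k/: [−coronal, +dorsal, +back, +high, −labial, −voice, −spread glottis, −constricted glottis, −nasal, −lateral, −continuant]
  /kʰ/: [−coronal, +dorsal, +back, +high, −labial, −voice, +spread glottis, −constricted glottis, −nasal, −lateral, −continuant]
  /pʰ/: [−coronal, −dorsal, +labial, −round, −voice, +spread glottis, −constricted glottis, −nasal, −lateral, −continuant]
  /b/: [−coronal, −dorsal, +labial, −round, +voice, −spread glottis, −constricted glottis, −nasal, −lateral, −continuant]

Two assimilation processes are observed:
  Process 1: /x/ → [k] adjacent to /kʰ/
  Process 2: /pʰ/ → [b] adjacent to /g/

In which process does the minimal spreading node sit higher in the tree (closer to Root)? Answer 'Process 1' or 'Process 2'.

In Process 1, [continuant] changes, so the minimal spreading node is [continuant] at depth 3.
In Process 2, [voice], [spread glottis] change, so the minimal spreading node is Laryngeal at depth 2.
Laryngeal (depth 2) sits above [continuant] (depth 3), making Process 2 the one with the higher spreading node.

Process 2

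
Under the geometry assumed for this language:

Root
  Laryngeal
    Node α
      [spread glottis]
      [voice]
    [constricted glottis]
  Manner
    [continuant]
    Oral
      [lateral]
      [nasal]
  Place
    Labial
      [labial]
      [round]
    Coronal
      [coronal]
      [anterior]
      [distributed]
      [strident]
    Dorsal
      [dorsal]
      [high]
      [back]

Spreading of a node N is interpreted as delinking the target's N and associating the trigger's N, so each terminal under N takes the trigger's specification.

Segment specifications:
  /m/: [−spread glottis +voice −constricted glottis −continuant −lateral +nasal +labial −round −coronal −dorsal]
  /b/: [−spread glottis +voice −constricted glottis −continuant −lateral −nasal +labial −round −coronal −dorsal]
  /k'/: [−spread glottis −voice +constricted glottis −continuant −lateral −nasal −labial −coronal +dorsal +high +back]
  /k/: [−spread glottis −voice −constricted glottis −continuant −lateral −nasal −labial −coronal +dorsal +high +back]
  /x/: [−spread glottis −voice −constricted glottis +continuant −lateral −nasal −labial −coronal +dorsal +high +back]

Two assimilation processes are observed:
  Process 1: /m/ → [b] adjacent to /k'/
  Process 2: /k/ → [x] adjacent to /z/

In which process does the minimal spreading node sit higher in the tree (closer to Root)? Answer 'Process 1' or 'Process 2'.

Process 2

In Process 1, [nasal] changes, so the minimal spreading node is [nasal] at depth 3.
In Process 2, [continuant] changes, so the minimal spreading node is [continuant] at depth 2.
Depth 2 < depth 3; Process 2 involves the structurally higher constituent [continuant].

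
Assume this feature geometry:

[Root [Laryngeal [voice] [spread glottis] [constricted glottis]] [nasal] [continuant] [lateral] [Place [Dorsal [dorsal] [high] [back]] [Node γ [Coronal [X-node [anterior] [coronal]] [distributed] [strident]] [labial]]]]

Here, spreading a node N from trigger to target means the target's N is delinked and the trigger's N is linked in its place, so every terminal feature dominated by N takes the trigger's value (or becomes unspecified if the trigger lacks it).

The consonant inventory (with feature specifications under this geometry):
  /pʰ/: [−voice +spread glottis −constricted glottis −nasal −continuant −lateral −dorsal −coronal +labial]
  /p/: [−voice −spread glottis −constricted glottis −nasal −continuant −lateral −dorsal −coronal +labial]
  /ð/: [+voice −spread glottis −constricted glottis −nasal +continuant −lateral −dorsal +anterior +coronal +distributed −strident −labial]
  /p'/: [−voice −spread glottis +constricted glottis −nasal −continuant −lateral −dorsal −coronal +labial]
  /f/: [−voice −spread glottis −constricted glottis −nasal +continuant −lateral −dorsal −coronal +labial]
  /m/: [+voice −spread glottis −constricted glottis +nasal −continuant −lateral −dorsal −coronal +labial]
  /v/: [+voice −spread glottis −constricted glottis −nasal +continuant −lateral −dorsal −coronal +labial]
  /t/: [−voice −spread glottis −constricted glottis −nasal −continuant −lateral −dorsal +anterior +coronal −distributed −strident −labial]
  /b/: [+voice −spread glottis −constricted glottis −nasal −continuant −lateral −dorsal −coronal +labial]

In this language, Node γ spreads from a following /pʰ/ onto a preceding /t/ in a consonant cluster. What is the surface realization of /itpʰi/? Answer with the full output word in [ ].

[ippʰi]

The Node γ node dominates the terminals [anterior], [coronal], [distributed], [strident], [labial].
Spreading Node γ from /pʰ/ onto /t/ replaces those values with /pʰ/'s: [−coronal], [+labial]. Features outside Node γ ([voice], [spread glottis], [constricted glottis], …) stay as in /t/.
Among the inventory, only /p/ has exactly this specification, giving the surface form [ippʰi].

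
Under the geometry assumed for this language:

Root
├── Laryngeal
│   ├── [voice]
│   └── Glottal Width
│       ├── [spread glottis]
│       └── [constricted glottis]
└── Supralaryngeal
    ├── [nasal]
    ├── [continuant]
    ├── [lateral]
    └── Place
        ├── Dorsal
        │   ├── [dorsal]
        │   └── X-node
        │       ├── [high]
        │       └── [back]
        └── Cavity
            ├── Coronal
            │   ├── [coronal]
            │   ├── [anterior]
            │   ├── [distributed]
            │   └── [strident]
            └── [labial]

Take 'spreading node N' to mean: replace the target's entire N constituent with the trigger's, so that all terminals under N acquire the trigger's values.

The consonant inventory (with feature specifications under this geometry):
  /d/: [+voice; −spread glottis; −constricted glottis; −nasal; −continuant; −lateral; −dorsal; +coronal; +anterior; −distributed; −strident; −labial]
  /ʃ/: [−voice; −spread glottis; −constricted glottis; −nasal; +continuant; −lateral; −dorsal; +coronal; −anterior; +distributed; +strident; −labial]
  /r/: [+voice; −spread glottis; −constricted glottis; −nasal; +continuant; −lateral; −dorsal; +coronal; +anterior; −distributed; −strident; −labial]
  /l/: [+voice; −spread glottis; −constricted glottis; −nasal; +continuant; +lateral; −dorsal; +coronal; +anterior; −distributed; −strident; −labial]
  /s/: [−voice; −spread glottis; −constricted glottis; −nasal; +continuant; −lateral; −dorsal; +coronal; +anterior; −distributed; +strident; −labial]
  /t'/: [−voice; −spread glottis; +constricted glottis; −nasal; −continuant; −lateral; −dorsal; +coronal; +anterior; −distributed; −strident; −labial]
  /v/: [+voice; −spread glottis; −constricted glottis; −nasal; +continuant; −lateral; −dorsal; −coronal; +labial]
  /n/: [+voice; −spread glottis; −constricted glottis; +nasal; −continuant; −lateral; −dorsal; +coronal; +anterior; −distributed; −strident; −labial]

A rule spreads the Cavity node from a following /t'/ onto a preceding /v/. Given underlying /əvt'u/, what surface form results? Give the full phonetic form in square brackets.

The Cavity node dominates the terminals [coronal], [anterior], [distributed], [strident], [labial].
Spreading Cavity from /t'/ onto /v/ replaces those values with /t'/'s: [+coronal], [+anterior], [−distributed], [−strident], [−labial]. Features outside Cavity ([voice], [spread glottis], [constricted glottis], …) stay as in /v/.
This feature bundle is that of [r], so /əvt'u/ surfaces as [ərt'u].

[ərt'u]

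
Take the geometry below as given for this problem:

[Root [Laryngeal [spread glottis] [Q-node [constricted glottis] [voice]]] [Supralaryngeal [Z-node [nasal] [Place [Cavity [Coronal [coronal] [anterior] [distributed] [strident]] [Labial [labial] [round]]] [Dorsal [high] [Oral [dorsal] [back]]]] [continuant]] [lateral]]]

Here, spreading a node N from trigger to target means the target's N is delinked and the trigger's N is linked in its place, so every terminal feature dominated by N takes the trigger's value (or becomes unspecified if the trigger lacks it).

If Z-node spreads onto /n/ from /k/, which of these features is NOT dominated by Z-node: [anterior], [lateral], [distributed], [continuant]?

The terminals dominated by Z-node are [nasal], [coronal], [anterior], [distributed], [strident], [labial], [round], [high], [dorsal], [back], [continuant].
Spreading Z-node replaces [distributed], [anterior], [continuant] with the trigger's values, since each sits inside the Z-node constituent.
[lateral] is not within the Z-node subtree (it hangs from Supralaryngeal), so /n/'s [lateral] value survives.

[lateral]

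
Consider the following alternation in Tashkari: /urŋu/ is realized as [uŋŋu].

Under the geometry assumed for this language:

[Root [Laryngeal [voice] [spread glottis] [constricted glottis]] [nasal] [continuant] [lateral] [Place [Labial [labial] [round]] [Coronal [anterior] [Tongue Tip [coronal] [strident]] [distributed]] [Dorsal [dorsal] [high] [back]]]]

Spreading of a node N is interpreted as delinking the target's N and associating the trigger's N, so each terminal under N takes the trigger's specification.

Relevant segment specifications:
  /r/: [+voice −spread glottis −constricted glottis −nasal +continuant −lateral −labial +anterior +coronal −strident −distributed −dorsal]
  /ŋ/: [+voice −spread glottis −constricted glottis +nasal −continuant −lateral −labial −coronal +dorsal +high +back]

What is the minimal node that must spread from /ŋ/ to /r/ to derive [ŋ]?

Root

The alternation /r/ → [ŋ] changes [nasal], [continuant], [coronal], [anterior], [distributed], [strident], [dorsal], [high], [back] and nothing else.
Tracing each changed feature up the tree, the paths first meet at Root; any lower node misses at least one of them.
Spreading Root from /ŋ/ overwrites each of those terminals with /ŋ/'s values, yielding exactly [ŋ].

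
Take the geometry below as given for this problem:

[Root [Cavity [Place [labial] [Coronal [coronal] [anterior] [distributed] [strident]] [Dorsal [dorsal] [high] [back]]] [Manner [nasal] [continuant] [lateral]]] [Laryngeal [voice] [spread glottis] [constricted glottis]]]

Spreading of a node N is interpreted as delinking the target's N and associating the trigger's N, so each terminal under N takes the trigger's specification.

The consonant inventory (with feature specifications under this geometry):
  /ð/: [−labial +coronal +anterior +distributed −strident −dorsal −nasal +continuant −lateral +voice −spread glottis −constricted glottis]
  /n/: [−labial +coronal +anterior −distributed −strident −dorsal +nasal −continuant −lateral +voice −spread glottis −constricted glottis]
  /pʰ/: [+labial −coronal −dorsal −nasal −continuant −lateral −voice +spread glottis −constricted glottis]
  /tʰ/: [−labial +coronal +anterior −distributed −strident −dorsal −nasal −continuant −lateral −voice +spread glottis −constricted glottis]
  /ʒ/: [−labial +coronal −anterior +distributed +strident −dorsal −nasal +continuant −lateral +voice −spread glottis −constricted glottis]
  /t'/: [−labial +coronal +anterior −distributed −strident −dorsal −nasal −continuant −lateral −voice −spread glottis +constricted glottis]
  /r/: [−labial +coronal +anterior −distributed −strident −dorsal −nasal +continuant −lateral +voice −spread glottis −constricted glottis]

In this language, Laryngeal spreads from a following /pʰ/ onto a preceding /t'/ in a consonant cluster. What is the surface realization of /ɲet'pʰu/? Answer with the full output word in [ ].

[ɲetʰpʰu]

Laryngeal immediately or transitively dominates [voice], [spread glottis], [constricted glottis].
The target acquires /pʰ/'s values for everything under Laryngeal — [−voice], [+spread glottis], [−constricted glottis] — while keeping its own [labial], [coronal], [anterior], ….
Among the inventory, only /tʰ/ has exactly this specification, giving the surface form [ɲetʰpʰu].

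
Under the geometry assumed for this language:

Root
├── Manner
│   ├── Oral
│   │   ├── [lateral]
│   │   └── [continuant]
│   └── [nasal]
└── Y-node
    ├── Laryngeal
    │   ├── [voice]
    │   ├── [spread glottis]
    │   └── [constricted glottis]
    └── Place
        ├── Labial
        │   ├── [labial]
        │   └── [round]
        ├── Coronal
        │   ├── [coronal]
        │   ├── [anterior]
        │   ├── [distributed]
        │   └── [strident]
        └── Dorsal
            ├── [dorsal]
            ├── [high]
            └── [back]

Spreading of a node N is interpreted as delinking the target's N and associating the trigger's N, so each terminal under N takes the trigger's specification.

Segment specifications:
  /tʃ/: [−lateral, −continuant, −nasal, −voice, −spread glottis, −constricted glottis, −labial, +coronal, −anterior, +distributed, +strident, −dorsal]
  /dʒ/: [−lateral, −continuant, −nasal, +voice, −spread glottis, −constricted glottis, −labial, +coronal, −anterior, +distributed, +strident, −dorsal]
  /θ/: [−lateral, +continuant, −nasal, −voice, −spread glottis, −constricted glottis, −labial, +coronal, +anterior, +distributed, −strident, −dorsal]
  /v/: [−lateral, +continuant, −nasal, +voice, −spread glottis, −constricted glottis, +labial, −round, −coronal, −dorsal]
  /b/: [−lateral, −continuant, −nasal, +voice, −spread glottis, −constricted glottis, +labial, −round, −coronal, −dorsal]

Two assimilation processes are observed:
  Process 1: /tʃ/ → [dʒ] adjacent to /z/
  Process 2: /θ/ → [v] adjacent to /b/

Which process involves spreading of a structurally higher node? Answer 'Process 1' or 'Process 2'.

Process 1: the feature that changes is [voice]; the minimal node is [voice] (depth 3).
Process 2: the features that change are [voice], [labial], [round], [coronal], [anterior], [distributed], [strident]; the minimal node is Y-node (depth 1).
Y-node (depth 1) sits above [voice] (depth 3), making Process 2 the one with the higher spreading node.

Process 2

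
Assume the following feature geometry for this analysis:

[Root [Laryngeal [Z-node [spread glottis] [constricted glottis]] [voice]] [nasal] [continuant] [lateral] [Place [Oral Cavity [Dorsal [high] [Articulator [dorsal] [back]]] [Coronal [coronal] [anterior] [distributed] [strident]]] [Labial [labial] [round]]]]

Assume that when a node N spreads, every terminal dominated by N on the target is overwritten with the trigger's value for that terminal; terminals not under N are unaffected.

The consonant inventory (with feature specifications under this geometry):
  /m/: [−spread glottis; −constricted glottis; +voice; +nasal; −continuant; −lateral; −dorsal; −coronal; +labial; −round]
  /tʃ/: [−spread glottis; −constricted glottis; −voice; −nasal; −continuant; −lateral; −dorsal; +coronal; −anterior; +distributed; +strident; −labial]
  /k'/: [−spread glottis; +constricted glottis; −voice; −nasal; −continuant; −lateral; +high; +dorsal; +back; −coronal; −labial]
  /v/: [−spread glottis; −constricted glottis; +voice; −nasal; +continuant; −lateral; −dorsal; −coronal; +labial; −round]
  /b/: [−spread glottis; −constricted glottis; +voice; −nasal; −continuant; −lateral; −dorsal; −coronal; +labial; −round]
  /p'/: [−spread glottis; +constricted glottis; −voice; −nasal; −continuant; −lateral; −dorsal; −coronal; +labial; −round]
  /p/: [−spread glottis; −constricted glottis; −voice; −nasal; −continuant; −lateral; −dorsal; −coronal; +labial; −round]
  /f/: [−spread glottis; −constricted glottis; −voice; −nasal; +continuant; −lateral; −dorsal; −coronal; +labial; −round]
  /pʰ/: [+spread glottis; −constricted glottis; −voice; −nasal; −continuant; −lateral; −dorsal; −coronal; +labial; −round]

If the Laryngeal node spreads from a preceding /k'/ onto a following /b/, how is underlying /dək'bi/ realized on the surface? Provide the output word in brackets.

[dək'p'i]

The Laryngeal node dominates the terminals [spread glottis], [constricted glottis], [voice].
Spreading Laryngeal from /k'/ onto /b/ replaces those values with /k'/'s: [−spread glottis], [+constricted glottis], [−voice]. Features outside Laryngeal ([nasal], [continuant], [lateral], …) stay as in /b/.
The resulting bundle matches /p'/ in the inventory; substituting it for /b/ gives [dək'p'i].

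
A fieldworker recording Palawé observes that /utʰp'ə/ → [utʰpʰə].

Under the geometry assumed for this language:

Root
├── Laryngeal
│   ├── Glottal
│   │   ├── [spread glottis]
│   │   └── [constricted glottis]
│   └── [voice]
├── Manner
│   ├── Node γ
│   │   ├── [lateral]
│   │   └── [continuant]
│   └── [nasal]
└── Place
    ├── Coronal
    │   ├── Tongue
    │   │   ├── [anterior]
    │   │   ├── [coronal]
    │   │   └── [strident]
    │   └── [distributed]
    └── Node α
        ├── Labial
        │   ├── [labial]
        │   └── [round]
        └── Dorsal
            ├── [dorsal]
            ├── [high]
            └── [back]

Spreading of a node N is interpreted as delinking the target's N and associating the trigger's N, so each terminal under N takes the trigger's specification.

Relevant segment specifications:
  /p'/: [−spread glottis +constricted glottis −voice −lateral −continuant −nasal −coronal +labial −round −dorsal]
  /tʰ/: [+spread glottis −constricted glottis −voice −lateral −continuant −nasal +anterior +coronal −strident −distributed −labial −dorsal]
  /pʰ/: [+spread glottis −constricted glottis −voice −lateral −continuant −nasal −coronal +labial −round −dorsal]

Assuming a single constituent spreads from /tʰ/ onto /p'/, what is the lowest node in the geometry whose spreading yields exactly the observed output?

Comparing /p'/ with its surface form [pʰ], the features that change are [spread glottis], [constricted glottis].
Tracing each changed feature up the tree, the paths first meet at Glottal; any lower node misses at least one of them.
Delinking /p'/'s Glottal and associating /tʰ/'s Glottal gives precisely the feature bundle of [pʰ].
Features on which the two segments disagree outside Glottal, such as [labial], [coronal], are unchanged — nothing dominating them spread, and Glottal is the minimal sufficient constituent.

Glottal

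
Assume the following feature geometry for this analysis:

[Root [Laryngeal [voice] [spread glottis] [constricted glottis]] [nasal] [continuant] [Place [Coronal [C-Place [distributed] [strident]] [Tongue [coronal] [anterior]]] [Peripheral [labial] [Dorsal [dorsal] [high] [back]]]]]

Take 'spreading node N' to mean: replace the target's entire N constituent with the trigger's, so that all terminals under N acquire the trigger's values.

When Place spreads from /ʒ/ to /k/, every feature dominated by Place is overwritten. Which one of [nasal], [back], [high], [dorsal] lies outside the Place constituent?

Place dominates exactly [distributed], [strident], [coronal], [anterior], [labial], [dorsal], [high], [back].
Of the listed options, [back], [dorsal], [high] are among these and would be overwritten by spreading Place.
But [nasal] is a dependent of Root, outside Place; it is therefore untouched by the spreading.

[nasal]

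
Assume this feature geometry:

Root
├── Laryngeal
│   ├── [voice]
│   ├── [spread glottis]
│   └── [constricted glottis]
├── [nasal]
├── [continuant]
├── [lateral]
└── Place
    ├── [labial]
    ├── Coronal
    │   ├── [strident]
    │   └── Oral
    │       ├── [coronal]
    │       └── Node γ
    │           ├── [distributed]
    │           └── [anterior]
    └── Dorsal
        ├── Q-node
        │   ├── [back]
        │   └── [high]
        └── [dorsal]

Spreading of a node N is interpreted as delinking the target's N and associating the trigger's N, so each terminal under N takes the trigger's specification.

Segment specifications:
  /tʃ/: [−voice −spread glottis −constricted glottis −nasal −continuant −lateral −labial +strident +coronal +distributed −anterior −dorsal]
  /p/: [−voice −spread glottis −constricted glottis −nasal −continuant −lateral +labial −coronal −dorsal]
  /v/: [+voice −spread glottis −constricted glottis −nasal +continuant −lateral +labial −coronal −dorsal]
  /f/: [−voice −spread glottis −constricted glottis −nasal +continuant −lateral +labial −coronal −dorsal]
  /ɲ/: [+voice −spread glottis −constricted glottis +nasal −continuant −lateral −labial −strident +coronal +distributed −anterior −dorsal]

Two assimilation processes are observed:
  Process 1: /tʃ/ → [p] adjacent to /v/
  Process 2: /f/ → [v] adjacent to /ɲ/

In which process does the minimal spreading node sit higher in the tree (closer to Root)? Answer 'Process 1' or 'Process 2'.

Process 1

Process 1 alters [labial], [coronal], [anterior], [distributed], [strident]; the lowest common ancestor is Place (depth 1 from Root).
In Process 2, [voice] changes, so the minimal spreading node is [voice] at depth 2.
Depth 1 < depth 2; Process 1 involves the structurally higher constituent Place.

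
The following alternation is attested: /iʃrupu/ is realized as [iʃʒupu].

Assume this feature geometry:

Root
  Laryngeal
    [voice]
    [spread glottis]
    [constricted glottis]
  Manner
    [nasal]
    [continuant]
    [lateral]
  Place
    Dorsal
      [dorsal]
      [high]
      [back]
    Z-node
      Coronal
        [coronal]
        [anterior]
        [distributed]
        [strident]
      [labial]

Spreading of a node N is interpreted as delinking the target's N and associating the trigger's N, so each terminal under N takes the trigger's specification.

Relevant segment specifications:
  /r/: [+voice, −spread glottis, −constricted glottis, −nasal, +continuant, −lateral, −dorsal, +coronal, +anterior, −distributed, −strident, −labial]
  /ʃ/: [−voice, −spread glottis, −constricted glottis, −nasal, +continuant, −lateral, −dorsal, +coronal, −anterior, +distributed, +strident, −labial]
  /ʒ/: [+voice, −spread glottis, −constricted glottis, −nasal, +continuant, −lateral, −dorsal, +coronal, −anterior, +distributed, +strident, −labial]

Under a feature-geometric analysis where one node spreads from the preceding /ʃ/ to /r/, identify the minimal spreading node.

Comparing /r/ with its surface form [ʒ], the features that change are [anterior], [distributed], [strident].
In this geometry the lowest node dominating all of them is Coronal: every daughter of Coronal dominates only a proper subset, so no lower node suffices.
If Coronal spreads, every terminal under it takes /ʃ/'s value, producing [ʒ] as observed.
[voice] stays as in /r/ although /ʃ/ differs there, so no node dominating it spread; among the remaining candidates Coronal is the lowest that derives the output.

Coronal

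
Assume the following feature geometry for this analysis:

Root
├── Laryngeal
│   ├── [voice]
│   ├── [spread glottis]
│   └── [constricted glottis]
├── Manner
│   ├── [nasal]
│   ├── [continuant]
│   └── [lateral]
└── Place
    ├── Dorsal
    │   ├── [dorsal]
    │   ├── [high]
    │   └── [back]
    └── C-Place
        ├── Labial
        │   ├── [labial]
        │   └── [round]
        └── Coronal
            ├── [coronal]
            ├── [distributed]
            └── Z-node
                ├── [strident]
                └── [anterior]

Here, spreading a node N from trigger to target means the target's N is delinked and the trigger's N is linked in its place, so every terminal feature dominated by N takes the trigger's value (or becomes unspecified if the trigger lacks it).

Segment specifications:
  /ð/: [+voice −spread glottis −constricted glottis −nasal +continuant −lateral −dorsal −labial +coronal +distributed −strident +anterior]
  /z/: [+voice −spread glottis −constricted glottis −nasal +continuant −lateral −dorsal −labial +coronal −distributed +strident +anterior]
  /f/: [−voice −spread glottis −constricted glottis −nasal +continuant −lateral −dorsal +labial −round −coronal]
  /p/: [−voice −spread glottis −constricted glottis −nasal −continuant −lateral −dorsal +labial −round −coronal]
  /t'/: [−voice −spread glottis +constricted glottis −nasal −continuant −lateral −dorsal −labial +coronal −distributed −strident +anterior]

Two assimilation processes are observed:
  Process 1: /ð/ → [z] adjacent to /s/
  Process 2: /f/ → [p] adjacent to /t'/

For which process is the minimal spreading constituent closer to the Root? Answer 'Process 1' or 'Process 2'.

Process 1 alters [distributed], [strident]; the lowest common ancestor is Coronal (depth 3 from Root).
In Process 2, [continuant] changes, so the minimal spreading node is [continuant] at depth 2.
[continuant] (depth 2) sits above Coronal (depth 3), making Process 2 the one with the higher spreading node.

Process 2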